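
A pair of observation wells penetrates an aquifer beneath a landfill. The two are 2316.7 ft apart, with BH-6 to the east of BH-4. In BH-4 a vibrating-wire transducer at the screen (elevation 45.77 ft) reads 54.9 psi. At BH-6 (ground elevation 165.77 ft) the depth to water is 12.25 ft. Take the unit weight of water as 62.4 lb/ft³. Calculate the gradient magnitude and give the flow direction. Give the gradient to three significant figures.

i ≈ 0.00818; groundwater flows toward the east

Pressure head at BH-4: ψ = 144·P/γ = 144 × 54.9 / 62.4 = 126.69 ft.
Total head at BH-4: h = z + ψ = 45.77 + 126.69 = 172.46 ft.
Total head at BH-6: h = 165.77 − 12.25 = 153.52 ft.
Head difference: h(BH-4) − h(BH-6) = 172.46 − 153.52 = 18.94 ft.
Hydraulic gradient: i = |Δh| / L = 18.94 / 2316.7 = 0.00818.
Flow is from higher to lower head: from BH-4 toward BH-6, i.e. toward the east.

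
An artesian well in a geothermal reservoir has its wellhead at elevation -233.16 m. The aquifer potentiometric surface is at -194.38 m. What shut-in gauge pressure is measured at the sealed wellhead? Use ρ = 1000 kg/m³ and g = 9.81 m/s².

Head above the cap: Δh = -194.38 − (-233.16) = 38.78 m.
P = ρgΔh = 1000 × 9.81 × 38.78 = 380432 Pa ≈ 380 kPa.

P ≈ 380 kPa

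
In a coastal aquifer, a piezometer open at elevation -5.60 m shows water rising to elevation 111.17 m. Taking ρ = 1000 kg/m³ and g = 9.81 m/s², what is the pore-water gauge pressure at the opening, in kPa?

Pressure head ψ = h − z = 111.17 − (-5.60) = 116.77 m.
P = ρgψ = 1000 × 9.81 × 116.77 = 1145514 Pa ≈ 1150 kPa.

P ≈ 1150 kPa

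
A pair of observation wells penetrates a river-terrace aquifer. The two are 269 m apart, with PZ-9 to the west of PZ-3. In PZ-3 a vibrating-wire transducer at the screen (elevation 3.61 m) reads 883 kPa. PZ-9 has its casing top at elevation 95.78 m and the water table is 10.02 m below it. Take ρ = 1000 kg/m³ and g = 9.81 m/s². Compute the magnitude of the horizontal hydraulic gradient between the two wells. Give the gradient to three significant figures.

Pressure head at PZ-3: ψ = P/(ρg) = 883×1000 / (1000 × 9.81) = 90.01 m.
Total head at PZ-3: h = z + ψ = 3.61 + 90.01 = 93.62 m.
Total head at PZ-9: h = 95.78 − 10.02 = 85.76 m.
Head difference: h(PZ-3) − h(PZ-9) = 93.62 − 85.76 = 7.86 m.
Hydraulic gradient: i = |Δh| / L = 7.86 / 269 = 0.0292.

i ≈ 0.0292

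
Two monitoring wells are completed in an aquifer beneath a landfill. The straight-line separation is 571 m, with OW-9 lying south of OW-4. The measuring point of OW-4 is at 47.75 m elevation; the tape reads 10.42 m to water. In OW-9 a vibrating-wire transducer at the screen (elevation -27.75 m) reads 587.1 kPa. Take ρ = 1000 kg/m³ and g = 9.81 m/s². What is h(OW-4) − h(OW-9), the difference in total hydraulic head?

Total head at OW-4: h = 47.75 − 10.42 = 37.33 m.
Pressure head at OW-9: ψ = P/(ρg) = 587.1×1000 / (1000 × 9.81) = 59.85 m.
Total head at OW-9: h = z + ψ = -27.75 + 59.85 = 32.10 m.
Head difference: h(OW-4) − h(OW-9) = 37.33 − 32.10 = 5.23 m.

Δh ≈ 5.23 m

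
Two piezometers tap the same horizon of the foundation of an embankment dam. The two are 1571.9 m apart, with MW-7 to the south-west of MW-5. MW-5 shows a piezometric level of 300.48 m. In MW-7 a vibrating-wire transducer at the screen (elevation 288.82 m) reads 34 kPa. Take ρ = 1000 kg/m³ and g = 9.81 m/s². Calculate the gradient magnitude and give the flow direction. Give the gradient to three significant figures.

Total head at MW-5: h = 300.48 m (water level in the piezometer is the total head).
Pressure head at MW-7: ψ = P/(ρg) = 34×1000 / (1000 × 9.81) = 3.47 m.
Total head at MW-7: h = z + ψ = 288.82 + 3.47 = 292.29 m.
Head difference: h(MW-5) − h(MW-7) = 300.48 − 292.29 = 8.19 m.
Hydraulic gradient: i = |Δh| / L = 8.19 / 1571.9 = 0.00521.
Flow is from higher to lower head: from MW-5 toward MW-7, i.e. toward the south-west.

i ≈ 0.00521; groundwater flows toward the south-west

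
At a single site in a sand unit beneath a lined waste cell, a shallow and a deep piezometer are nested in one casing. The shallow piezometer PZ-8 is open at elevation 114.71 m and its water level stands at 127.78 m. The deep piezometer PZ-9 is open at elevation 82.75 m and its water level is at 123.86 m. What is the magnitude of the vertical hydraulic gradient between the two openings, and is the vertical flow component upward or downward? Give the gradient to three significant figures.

Total head at PZ-8: h = 127.78 m (water level in the standpipe).
Total head at PZ-9: h = 123.86 m.
Δh = h(PZ-8) − h(PZ-9) = 127.78 − 123.86 = 3.92 m.
Vertical separation Δz = 114.71 − 82.75 = 31.96 m.
|i_v| = |Δh| / Δz = 3.92 / 31.96 = 0.123.
Head is higher in the shallow piezometer, so vertical flow is downward (recharge condition).

|i_v| ≈ 0.123; vertical flow is downward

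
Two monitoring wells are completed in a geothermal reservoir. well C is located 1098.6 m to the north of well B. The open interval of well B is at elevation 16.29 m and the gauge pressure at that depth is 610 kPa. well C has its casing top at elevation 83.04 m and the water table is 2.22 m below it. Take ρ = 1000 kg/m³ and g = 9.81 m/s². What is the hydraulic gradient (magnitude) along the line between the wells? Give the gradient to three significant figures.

Pressure head at well B: ψ = P/(ρg) = 610×1000 / (1000 × 9.81) = 62.18 m.
Total head at well B: h = z + ψ = 16.29 + 62.18 = 78.47 m.
Total head at well C: h = 83.04 − 2.22 = 80.82 m.
Head difference: h(well B) − h(well C) = 78.47 − 80.82 = -2.35 m.
Hydraulic gradient: i = |Δh| / L = 2.35 / 1098.6 = 0.00214.

i ≈ 0.00214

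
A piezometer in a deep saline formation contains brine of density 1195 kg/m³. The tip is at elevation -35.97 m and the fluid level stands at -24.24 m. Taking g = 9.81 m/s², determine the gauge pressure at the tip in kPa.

Pressure head ψ = h − z = -24.24 − (-35.97) = 11.73 m.
P = ρgψ = 1195 × 9.81 × 11.73 = 137510 Pa ≈ 138 kPa.

P ≈ 138 kPa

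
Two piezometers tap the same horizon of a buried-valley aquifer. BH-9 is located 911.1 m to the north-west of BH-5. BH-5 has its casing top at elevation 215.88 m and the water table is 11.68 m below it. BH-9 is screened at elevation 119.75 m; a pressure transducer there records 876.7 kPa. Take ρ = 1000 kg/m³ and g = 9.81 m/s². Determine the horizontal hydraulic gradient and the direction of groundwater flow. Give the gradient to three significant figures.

i ≈ 0.00540; groundwater flows toward the south-east

Total head at BH-5: h = 215.88 − 11.68 = 204.20 m.
Pressure head at BH-9: ψ = P/(ρg) = 876.7×1000 / (1000 × 9.81) = 89.37 m.
Total head at BH-9: h = z + ψ = 119.75 + 89.37 = 209.12 m.
Head difference: h(BH-5) − h(BH-9) = 204.20 − 209.12 = -4.92 m.
Hydraulic gradient: i = |Δh| / L = 4.92 / 911.1 = 0.00540.
Flow is from higher to lower head: from BH-9 toward BH-5, i.e. toward the south-east.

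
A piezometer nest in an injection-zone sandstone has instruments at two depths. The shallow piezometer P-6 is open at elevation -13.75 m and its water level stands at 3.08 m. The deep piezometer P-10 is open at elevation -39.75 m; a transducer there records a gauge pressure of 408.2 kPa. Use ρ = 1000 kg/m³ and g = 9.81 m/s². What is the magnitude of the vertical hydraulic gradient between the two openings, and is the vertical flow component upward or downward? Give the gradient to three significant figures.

|i_v| ≈ 0.0469; vertical flow is downward

Total head at P-6: h = 3.08 m (water level in the standpipe).
Pressure head at P-10: ψ = P/(ρg) = 408.2×1000 / (1000 × 9.81) = 41.61 m.
Total head at P-10: h = z + ψ = -39.75 + 41.61 = 1.86 m.
Δh = h(P-6) − h(P-10) = 3.08 − 1.86 = 1.22 m.
Vertical separation Δz = -13.75 − (-39.75) = 26.00 m.
|i_v| = |Δh| / Δz = 1.22 / 26.00 = 0.0469.
Head is higher in the shallow piezometer, so vertical flow is downward (recharge condition).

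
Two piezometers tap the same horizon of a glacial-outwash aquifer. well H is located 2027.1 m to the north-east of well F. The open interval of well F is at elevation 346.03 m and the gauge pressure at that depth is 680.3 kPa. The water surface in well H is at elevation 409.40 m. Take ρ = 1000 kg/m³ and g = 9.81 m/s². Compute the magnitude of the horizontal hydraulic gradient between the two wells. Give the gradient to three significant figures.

Pressure head at well F: ψ = P/(ρg) = 680.3×1000 / (1000 × 9.81) = 69.35 m.
Total head at well F: h = z + ψ = 346.03 + 69.35 = 415.38 m.
Total head at well H: h = 409.40 m (water level in the piezometer is the total head).
Head difference: h(well F) − h(well H) = 415.38 − 409.40 = 5.98 m.
Hydraulic gradient: i = |Δh| / L = 5.98 / 2027.1 = 0.00295.

i ≈ 0.00295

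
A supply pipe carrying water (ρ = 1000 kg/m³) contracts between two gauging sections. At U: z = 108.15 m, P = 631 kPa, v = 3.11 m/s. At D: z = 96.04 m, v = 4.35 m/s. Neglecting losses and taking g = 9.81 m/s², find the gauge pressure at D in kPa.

P₂ ≈ 745 kPa

Pressure head at U: ψ₁ = P₁/(ρg) = 631×1000 / (1000 × 9.81) = 64.32 m.
Velocity heads: v₁²/2g = 3.11²/19.62 = 0.493 m; v₂²/2g = 4.35²/19.62 = 0.964 m.
Total head H = z₁ + ψ₁ + v₁²/2g = 108.15 + 64.32 + 0.493 = 172.96 m.
ψ₂ = H − z₂ − v₂²/2g = 172.96 − 96.04 − 0.964 = 75.96 m.
P₂ = ρgψ₂ = 1000 × 9.81 × 75.96 ≈ 745 kPa.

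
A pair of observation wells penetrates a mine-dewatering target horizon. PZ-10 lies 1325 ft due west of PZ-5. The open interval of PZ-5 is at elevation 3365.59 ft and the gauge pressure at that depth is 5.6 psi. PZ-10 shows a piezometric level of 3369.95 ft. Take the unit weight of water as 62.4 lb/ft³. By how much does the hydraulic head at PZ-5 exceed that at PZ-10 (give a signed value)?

Pressure head at PZ-5: ψ = 144·P/γ = 144 × 5.6 / 62.4 = 12.92 ft.
Total head at PZ-5: h = z + ψ = 3365.59 + 12.92 = 3378.51 ft.
Total head at PZ-10: h = 3369.95 ft (water level in the piezometer is the total head).
Head difference: h(PZ-5) − h(PZ-10) = 3378.51 − 3369.95 = 8.56 ft.

Δh ≈ 8.56 ft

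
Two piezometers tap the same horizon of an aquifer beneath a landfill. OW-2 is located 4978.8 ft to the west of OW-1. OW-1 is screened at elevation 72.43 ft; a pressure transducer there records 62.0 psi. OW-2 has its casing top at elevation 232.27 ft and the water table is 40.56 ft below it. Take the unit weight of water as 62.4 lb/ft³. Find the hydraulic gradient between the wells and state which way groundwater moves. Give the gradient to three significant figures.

Pressure head at OW-1: ψ = 144·P/γ = 144 × 62.0 / 62.4 = 143.08 ft.
Total head at OW-1: h = z + ψ = 72.43 + 143.08 = 215.51 ft.
Total head at OW-2: h = 232.27 − 40.56 = 191.71 ft.
Head difference: h(OW-1) − h(OW-2) = 215.51 − 191.71 = 23.80 ft.
Hydraulic gradient: i = |Δh| / L = 23.80 / 4978.8 = 0.00478.
Flow is from higher to lower head: from OW-1 toward OW-2, i.e. toward the west.

i ≈ 0.00478; groundwater flows toward the west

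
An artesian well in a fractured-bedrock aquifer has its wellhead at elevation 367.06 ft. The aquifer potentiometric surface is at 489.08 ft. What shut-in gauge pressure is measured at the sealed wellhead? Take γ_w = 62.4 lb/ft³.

P ≈ 52.9 psi

Head above the cap: Δh = 489.08 − 367.06 = 122.02 ft.
P = γΔh/144 = 62.4 × 122.02 / 144 = 52.9 psi.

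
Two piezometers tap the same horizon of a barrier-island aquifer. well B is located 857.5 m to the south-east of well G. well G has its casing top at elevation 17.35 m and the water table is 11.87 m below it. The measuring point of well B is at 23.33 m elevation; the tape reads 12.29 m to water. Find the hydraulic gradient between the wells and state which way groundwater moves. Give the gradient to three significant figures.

Total head at well G: h = 17.35 − 11.87 = 5.48 m.
Total head at well B: h = 23.33 − 12.29 = 11.04 m.
Head difference: h(well G) − h(well B) = 5.48 − 11.04 = -5.56 m.
Hydraulic gradient: i = |Δh| / L = 5.56 / 857.5 = 0.00648.
Flow is from higher to lower head: from well B toward well G, i.e. toward the north-west.

i ≈ 0.00648; groundwater flows toward the north-west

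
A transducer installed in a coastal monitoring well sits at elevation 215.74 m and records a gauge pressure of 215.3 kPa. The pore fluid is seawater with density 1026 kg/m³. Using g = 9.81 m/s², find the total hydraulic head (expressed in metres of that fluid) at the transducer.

h ≈ 237.13 m

ψ = P/(ρg) = 215.3×1000 / (1026 × 9.81) = 21.39 m.
h = z + ψ = 215.74 + 21.39 = 237.13 m.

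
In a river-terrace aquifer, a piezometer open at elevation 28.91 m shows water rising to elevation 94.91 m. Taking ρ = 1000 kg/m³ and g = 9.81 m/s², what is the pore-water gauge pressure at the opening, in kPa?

Pressure head ψ = h − z = 94.91 − 28.91 = 66.00 m.
P = ρgψ = 1000 × 9.81 × 66.00 = 647460 Pa ≈ 647 kPa.

P ≈ 647 kPa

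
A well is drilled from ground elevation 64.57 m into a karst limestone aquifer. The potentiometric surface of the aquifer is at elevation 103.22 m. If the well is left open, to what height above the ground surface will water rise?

Water rises to the potentiometric surface, so the rise above ground = 103.22 − 64.57 = 38.65 m.

≈ 38.65 m above ground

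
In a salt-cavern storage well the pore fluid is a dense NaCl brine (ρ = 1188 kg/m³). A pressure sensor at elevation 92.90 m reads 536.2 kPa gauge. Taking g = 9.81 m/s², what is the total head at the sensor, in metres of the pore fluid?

ψ = P/(ρg) = 536.2×1000 / (1188 × 9.81) = 46.01 m.
h = z + ψ = 92.90 + 46.01 = 138.91 m.

h ≈ 138.91 m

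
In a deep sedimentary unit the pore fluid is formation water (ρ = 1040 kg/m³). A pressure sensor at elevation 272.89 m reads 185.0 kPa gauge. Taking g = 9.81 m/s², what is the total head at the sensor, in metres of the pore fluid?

ψ = P/(ρg) = 185.0×1000 / (1040 × 9.81) = 18.13 m.
h = z + ψ = 272.89 + 18.13 = 291.02 m.

h ≈ 291.02 m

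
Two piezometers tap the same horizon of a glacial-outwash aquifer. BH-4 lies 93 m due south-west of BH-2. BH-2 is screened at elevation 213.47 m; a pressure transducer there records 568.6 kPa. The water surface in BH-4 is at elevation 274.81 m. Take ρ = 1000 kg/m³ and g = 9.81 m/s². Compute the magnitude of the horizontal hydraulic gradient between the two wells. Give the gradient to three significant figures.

Pressure head at BH-2: ψ = P/(ρg) = 568.6×1000 / (1000 × 9.81) = 57.96 m.
Total head at BH-2: h = z + ψ = 213.47 + 57.96 = 271.43 m.
Total head at BH-4: h = 274.81 m (water level in the piezometer is the total head).
Head difference: h(BH-2) − h(BH-4) = 271.43 − 274.81 = -3.38 m.
Hydraulic gradient: i = |Δh| / L = 3.38 / 93 = 0.0363.

i ≈ 0.0363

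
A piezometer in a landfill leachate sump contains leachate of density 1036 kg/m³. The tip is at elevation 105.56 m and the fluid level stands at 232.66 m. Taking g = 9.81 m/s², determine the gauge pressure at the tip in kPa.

Pressure head ψ = h − z = 232.66 − 105.56 = 127.10 m.
P = ρgψ = 1036 × 9.81 × 127.10 = 1291738 Pa ≈ 1290 kPa.

P ≈ 1290 kPa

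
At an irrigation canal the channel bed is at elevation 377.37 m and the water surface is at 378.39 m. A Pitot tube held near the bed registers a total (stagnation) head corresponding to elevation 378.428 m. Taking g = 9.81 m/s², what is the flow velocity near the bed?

Near the bed, under hydrostatic conditions, the piezometric head (z + ψ) equals the free-surface elevation, 378.39 m.
Velocity head = total − piezometric = 378.428 − 378.39 = 0.038 m.
v = √(2g·h_v) = √(2 × 9.81 × 0.038) = 0.863 m/s.

v ≈ 0.863 m/s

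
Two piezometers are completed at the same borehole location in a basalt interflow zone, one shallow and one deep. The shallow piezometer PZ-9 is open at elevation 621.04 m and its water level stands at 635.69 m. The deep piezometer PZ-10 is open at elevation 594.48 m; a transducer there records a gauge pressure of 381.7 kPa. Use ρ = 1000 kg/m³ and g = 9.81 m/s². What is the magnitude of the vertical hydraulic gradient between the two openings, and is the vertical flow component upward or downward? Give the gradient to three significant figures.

|i_v| ≈ 0.0866; vertical flow is downward

Total head at PZ-9: h = 635.69 m (water level in the standpipe).
Pressure head at PZ-10: ψ = P/(ρg) = 381.7×1000 / (1000 × 9.81) = 38.91 m.
Total head at PZ-10: h = z + ψ = 594.48 + 38.91 = 633.39 m.
Δh = h(PZ-9) − h(PZ-10) = 635.69 − 633.39 = 2.30 m.
Vertical separation Δz = 621.04 − 594.48 = 26.56 m.
|i_v| = |Δh| / Δz = 2.30 / 26.56 = 0.0866.
Head is higher in the shallow piezometer, so vertical flow is downward (recharge condition).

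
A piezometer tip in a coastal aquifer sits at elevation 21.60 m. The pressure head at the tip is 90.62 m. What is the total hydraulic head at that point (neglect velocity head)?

h = z + ψ = 21.60 + 90.62 = 112.22 m.

h ≈ 112.22 m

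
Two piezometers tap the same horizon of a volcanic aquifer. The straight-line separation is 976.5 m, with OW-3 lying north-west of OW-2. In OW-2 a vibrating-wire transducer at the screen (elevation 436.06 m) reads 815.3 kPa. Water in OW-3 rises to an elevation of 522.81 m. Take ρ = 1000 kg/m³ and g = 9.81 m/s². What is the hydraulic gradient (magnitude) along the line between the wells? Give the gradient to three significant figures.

Pressure head at OW-2: ψ = P/(ρg) = 815.3×1000 / (1000 × 9.81) = 83.11 m.
Total head at OW-2: h = z + ψ = 436.06 + 83.11 = 519.17 m.
Total head at OW-3: h = 522.81 m (water level in the piezometer is the total head).
Head difference: h(OW-2) − h(OW-3) = 519.17 − 522.81 = -3.64 m.
Hydraulic gradient: i = |Δh| / L = 3.64 / 976.5 = 0.00373.

i ≈ 0.00373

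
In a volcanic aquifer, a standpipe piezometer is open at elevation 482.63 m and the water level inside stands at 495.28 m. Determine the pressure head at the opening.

ψ ≈ 12.65 m

Total head h = 495.28 m (the water-surface elevation in the piezometer).
Pressure head ψ = h − z = 495.28 − 482.63 = 12.65 m.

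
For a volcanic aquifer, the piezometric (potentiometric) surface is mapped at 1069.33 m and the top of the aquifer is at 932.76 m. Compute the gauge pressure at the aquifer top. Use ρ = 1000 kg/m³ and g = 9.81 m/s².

P ≈ 1340 kPa

Pressure head at the aquifer top: ψ = h − z = 1069.33 − 932.76 = 136.57 m.
P = ρgψ = 1000 × 9.81 × 136.57 = 1339752 Pa ≈ 1340 kPa.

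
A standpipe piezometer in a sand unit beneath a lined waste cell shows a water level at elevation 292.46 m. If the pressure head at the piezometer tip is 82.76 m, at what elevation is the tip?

z ≈ 209.70 m

z = h − ψ = 292.46 − 82.76 = 209.70 m.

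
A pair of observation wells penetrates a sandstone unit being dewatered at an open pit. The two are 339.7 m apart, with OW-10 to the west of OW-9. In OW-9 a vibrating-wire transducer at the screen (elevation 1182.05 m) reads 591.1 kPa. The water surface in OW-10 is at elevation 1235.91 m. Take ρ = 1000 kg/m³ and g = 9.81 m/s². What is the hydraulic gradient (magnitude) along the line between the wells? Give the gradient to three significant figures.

Pressure head at OW-9: ψ = P/(ρg) = 591.1×1000 / (1000 × 9.81) = 60.25 m.
Total head at OW-9: h = z + ψ = 1182.05 + 60.25 = 1242.30 m.
Total head at OW-10: h = 1235.91 m (water level in the piezometer is the total head).
Head difference: h(OW-9) − h(OW-10) = 1242.30 − 1235.91 = 6.39 m.
Hydraulic gradient: i = |Δh| / L = 6.39 / 339.7 = 0.0188.

i ≈ 0.0188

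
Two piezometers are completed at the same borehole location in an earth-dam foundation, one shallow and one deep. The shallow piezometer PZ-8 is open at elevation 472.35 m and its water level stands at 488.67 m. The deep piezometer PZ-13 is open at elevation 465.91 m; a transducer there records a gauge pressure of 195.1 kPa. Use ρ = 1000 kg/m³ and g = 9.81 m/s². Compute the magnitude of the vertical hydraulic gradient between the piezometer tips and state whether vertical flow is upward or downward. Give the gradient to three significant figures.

|i_v| ≈ 0.446; vertical flow is downward

Total head at PZ-8: h = 488.67 m (water level in the standpipe).
Pressure head at PZ-13: ψ = P/(ρg) = 195.1×1000 / (1000 × 9.81) = 19.89 m.
Total head at PZ-13: h = z + ψ = 465.91 + 19.89 = 485.80 m.
Δh = h(PZ-8) − h(PZ-13) = 488.67 − 485.80 = 2.87 m.
Vertical separation Δz = 472.35 − 465.91 = 6.44 m.
|i_v| = |Δh| / Δz = 2.87 / 6.44 = 0.446.
Head is higher in the shallow piezometer, so vertical flow is downward (recharge condition).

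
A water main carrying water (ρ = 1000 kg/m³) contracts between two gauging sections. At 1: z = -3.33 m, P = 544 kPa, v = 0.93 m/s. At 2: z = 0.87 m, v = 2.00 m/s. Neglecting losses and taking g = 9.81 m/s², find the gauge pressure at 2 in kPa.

Pressure head at 1: ψ₁ = P₁/(ρg) = 544×1000 / (1000 × 9.81) = 55.45 m.
Velocity heads: v₁²/2g = 0.93²/19.62 = 0.044 m; v₂²/2g = 2.00²/19.62 = 0.204 m.
Total head H = z₁ + ψ₁ + v₁²/2g = -3.33 + 55.45 + 0.044 = 52.16 m.
ψ₂ = H − z₂ − v₂²/2g = 52.16 − 0.87 − 0.204 = 51.09 m.
P₂ = ρgψ₂ = 1000 × 9.81 × 51.09 ≈ 501 kPa.

P₂ ≈ 501 kPa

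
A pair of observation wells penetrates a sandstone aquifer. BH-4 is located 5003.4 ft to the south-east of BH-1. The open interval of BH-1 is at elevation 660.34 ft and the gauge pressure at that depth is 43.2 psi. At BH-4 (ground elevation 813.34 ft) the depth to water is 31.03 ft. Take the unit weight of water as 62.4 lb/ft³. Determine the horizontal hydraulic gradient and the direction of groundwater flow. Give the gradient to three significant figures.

i ≈ 0.00445; groundwater flows toward the north-west

Pressure head at BH-1: ψ = 144·P/γ = 144 × 43.2 / 62.4 = 99.69 ft.
Total head at BH-1: h = z + ψ = 660.34 + 99.69 = 760.03 ft.
Total head at BH-4: h = 813.34 − 31.03 = 782.31 ft.
Head difference: h(BH-1) − h(BH-4) = 760.03 − 782.31 = -22.28 ft.
Hydraulic gradient: i = |Δh| / L = 22.28 / 5003.4 = 0.00445.
Flow is from higher to lower head: from BH-4 toward BH-1, i.e. toward the north-west.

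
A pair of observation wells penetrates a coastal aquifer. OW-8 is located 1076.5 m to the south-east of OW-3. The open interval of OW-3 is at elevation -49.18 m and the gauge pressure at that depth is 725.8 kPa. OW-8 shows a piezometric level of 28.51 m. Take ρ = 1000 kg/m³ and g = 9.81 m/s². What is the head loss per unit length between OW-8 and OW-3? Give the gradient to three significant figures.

Pressure head at OW-3: ψ = P/(ρg) = 725.8×1000 / (1000 × 9.81) = 73.99 m.
Total head at OW-3: h = z + ψ = -49.18 + 73.99 = 24.81 m.
Total head at OW-8: h = 28.51 m (water level in the piezometer is the total head).
Head difference: h(OW-3) − h(OW-8) = 24.81 − 28.51 = -3.70 m.
Hydraulic gradient: i = |Δh| / L = 3.70 / 1076.5 = 0.00344.

i ≈ 0.00344 m/m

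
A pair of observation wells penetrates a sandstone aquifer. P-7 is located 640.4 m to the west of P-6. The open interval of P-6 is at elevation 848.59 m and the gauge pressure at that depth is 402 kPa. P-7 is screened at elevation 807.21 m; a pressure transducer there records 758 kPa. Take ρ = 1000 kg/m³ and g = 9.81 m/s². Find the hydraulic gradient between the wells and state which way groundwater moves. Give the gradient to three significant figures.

Pressure head at P-6: ψ = P/(ρg) = 402×1000 / (1000 × 9.81) = 40.98 m.
Total head at P-6: h = z + ψ = 848.59 + 40.98 = 889.57 m.
Pressure head at P-7: ψ = P/(ρg) = 758×1000 / (1000 × 9.81) = 77.27 m.
Total head at P-7: h = z + ψ = 807.21 + 77.27 = 884.48 m.
Head difference: h(P-6) − h(P-7) = 889.57 − 884.48 = 5.09 m.
Hydraulic gradient: i = |Δh| / L = 5.09 / 640.4 = 0.00795.
Flow is from higher to lower head: from P-6 toward P-7, i.e. toward the west.

i ≈ 0.00795; groundwater flows toward the west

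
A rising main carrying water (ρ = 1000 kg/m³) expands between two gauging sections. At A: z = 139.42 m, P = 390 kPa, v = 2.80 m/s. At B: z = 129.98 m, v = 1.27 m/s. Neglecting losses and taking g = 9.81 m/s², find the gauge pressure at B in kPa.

Pressure head at A: ψ₁ = P₁/(ρg) = 390×1000 / (1000 × 9.81) = 39.76 m.
Velocity heads: v₁²/2g = 2.80²/19.62 = 0.400 m; v₂²/2g = 1.27²/19.62 = 0.082 m.
Total head H = z₁ + ψ₁ + v₁²/2g = 139.42 + 39.76 + 0.400 = 179.58 m.
ψ₂ = H − z₂ − v₂²/2g = 179.58 − 129.98 − 0.082 = 49.52 m.
P₂ = ρgψ₂ = 1000 × 9.81 × 49.52 ≈ 486 kPa.

P₂ ≈ 486 kPa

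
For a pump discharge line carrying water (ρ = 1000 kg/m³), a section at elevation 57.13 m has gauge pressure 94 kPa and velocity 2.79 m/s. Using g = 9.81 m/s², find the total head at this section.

Pressure head ψ = P/(ρg) = 94×1000 / (1000 × 9.81) = 9.58 m.
Velocity head = v²/(2g) = 2.79² / (2 × 9.81) = 0.397 m.
h = z + ψ + v²/(2g) = 57.13 + 9.58 + 0.397 = 67.11 m.

h ≈ 67.11 m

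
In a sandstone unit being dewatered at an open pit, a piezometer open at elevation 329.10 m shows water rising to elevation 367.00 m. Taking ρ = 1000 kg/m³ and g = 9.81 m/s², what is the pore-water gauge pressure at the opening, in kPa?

Pressure head ψ = h − z = 367.00 − 329.10 = 37.90 m.
P = ρgψ = 1000 × 9.81 × 37.90 = 371799 Pa ≈ 372 kPa.

P ≈ 372 kPa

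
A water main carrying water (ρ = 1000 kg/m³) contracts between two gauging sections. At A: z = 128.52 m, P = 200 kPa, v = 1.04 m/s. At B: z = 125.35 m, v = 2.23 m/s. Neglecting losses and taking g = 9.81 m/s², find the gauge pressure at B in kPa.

P₂ ≈ 229 kPa

Pressure head at A: ψ₁ = P₁/(ρg) = 200×1000 / (1000 × 9.81) = 20.39 m.
Velocity heads: v₁²/2g = 1.04²/19.62 = 0.055 m; v₂²/2g = 2.23²/19.62 = 0.253 m.
Total head H = z₁ + ψ₁ + v₁²/2g = 128.52 + 20.39 + 0.055 = 148.97 m.
ψ₂ = H − z₂ − v₂²/2g = 148.97 − 125.35 − 0.253 = 23.37 m.
P₂ = ρgψ₂ = 1000 × 9.81 × 23.37 ≈ 229 kPa.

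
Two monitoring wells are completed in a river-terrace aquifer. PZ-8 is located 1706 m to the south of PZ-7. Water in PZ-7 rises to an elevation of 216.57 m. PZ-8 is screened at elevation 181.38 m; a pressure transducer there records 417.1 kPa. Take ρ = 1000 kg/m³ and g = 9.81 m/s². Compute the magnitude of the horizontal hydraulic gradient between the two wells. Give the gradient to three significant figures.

i ≈ 0.00430

Total head at PZ-7: h = 216.57 m (water level in the piezometer is the total head).
Pressure head at PZ-8: ψ = P/(ρg) = 417.1×1000 / (1000 × 9.81) = 42.52 m.
Total head at PZ-8: h = z + ψ = 181.38 + 42.52 = 223.90 m.
Head difference: h(PZ-7) − h(PZ-8) = 216.57 − 223.90 = -7.33 m.
Hydraulic gradient: i = |Δh| / L = 7.33 / 1706 = 0.00430.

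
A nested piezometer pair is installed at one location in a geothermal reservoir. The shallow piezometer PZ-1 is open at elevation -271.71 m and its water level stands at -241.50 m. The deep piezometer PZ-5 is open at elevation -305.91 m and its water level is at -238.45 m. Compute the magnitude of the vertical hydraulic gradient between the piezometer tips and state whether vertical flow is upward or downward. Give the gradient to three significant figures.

Total head at PZ-1: h = -241.50 m (water level in the standpipe).
Total head at PZ-5: h = -238.45 m.
Δh = h(PZ-1) − h(PZ-5) = -241.50 − (-238.45) = -3.05 m.
Vertical separation Δz = -271.71 − (-305.91) = 34.20 m.
|i_v| = |Δh| / Δz = 3.05 / 34.20 = 0.0892.
Head is higher in the deep piezometer, so vertical flow is upward (discharge condition).

|i_v| ≈ 0.0892; vertical flow is upward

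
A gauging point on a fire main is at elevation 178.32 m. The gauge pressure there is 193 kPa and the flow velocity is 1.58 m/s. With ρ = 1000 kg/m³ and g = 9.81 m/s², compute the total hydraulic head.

Pressure head ψ = P/(ρg) = 193×1000 / (1000 × 9.81) = 19.67 m.
Velocity head = v²/(2g) = 1.58² / (2 × 9.81) = 0.127 m.
h = z + ψ + v²/(2g) = 178.32 + 19.67 + 0.127 = 198.12 m.

h ≈ 198.12 m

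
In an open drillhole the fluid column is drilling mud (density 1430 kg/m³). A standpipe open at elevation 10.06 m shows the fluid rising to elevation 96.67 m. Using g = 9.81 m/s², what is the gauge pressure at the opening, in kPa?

Pressure head ψ = h − z = 96.67 − 10.06 = 86.61 m.
P = ρgψ = 1430 × 9.81 × 86.61 = 1214991 Pa ≈ 1210 kPa.

P ≈ 1210 kPa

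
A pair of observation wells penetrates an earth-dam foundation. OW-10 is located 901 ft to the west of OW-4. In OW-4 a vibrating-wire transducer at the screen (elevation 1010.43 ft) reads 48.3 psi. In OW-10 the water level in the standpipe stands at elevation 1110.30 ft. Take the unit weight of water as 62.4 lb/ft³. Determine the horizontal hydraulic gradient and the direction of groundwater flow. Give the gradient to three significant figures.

Pressure head at OW-4: ψ = 144·P/γ = 144 × 48.3 / 62.4 = 111.46 ft.
Total head at OW-4: h = z + ψ = 1010.43 + 111.46 = 1121.89 ft.
Total head at OW-10: h = 1110.30 ft (water level in the piezometer is the total head).
Head difference: h(OW-4) − h(OW-10) = 1121.89 − 1110.30 = 11.59 ft.
Hydraulic gradient: i = |Δh| / L = 11.59 / 901 = 0.0129.
Flow is from higher to lower head: from OW-4 toward OW-10, i.e. toward the west.

i ≈ 0.0129; groundwater flows toward the west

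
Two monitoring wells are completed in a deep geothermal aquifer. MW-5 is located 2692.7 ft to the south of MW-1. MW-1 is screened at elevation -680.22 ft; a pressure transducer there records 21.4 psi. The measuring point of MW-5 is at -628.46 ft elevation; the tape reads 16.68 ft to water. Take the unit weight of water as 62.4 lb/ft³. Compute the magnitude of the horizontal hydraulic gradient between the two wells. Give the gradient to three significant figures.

i ≈ 0.00531

Pressure head at MW-1: ψ = 144·P/γ = 144 × 21.4 / 62.4 = 49.38 ft.
Total head at MW-1: h = z + ψ = -680.22 + 49.38 = -630.84 ft.
Total head at MW-5: h = -628.46 − 16.68 = -645.14 ft.
Head difference: h(MW-1) − h(MW-5) = -630.84 − (-645.14) = 14.30 ft.
Hydraulic gradient: i = |Δh| / L = 14.30 / 2692.7 = 0.00531.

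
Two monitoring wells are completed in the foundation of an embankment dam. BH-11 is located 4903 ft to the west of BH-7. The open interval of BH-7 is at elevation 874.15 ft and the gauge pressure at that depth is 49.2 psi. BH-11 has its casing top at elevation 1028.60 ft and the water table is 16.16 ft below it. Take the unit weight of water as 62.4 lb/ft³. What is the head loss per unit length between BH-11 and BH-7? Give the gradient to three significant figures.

i ≈ 0.00505 ft/ft

Pressure head at BH-7: ψ = 144·P/γ = 144 × 49.2 / 62.4 = 113.54 ft.
Total head at BH-7: h = z + ψ = 874.15 + 113.54 = 987.69 ft.
Total head at BH-11: h = 1028.60 − 16.16 = 1012.44 ft.
Head difference: h(BH-7) − h(BH-11) = 987.69 − 1012.44 = -24.75 ft.
Hydraulic gradient: i = |Δh| / L = 24.75 / 4903 = 0.00505.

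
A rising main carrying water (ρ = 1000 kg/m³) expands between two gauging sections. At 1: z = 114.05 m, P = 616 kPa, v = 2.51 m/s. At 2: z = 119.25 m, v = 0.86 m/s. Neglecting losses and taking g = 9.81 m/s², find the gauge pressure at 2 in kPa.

Pressure head at 1: ψ₁ = P₁/(ρg) = 616×1000 / (1000 × 9.81) = 62.79 m.
Velocity heads: v₁²/2g = 2.51²/19.62 = 0.321 m; v₂²/2g = 0.86²/19.62 = 0.038 m.
Total head H = z₁ + ψ₁ + v₁²/2g = 114.05 + 62.79 + 0.321 = 177.16 m.
ψ₂ = H − z₂ − v₂²/2g = 177.16 − 119.25 − 0.038 = 57.87 m.
P₂ = ρgψ₂ = 1000 × 9.81 × 57.87 ≈ 568 kPa.

P₂ ≈ 568 kPa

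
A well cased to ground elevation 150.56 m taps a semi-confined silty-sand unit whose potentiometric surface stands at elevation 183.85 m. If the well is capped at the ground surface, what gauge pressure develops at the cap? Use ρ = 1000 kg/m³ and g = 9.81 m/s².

Head above the cap: Δh = 183.85 − 150.56 = 33.29 m.
P = ρgΔh = 1000 × 9.81 × 33.29 = 326575 Pa ≈ 327 kPa.

P ≈ 327 kPa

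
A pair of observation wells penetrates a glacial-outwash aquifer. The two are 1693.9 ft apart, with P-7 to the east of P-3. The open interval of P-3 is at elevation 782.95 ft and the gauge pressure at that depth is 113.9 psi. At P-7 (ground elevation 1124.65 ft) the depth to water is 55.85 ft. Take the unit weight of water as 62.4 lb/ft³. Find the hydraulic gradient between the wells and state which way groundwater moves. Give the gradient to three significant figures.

Pressure head at P-3: ψ = 144·P/γ = 144 × 113.9 / 62.4 = 262.85 ft.
Total head at P-3: h = z + ψ = 782.95 + 262.85 = 1045.80 ft.
Total head at P-7: h = 1124.65 − 55.85 = 1068.80 ft.
Head difference: h(P-3) − h(P-7) = 1045.80 − 1068.80 = -23.00 ft.
Hydraulic gradient: i = |Δh| / L = 23.00 / 1693.9 = 0.0136.
Flow is from higher to lower head: from P-7 toward P-3, i.e. toward the west.

i ≈ 0.0136; groundwater flows toward the west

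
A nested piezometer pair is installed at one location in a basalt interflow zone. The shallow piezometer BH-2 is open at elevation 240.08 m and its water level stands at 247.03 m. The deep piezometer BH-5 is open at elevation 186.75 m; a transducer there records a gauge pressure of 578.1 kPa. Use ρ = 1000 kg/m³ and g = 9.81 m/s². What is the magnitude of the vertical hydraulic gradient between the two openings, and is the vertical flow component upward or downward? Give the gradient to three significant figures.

|i_v| ≈ 0.0253; vertical flow is downward

Total head at BH-2: h = 247.03 m (water level in the standpipe).
Pressure head at BH-5: ψ = P/(ρg) = 578.1×1000 / (1000 × 9.81) = 58.93 m.
Total head at BH-5: h = z + ψ = 186.75 + 58.93 = 245.68 m.
Δh = h(BH-2) − h(BH-5) = 247.03 − 245.68 = 1.35 m.
Vertical separation Δz = 240.08 − 186.75 = 53.33 m.
|i_v| = |Δh| / Δz = 1.35 / 53.33 = 0.0253.
Head is higher in the shallow piezometer, so vertical flow is downward (recharge condition).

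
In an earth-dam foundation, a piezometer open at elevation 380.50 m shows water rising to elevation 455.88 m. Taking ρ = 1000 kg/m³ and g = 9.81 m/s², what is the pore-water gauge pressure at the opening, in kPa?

P ≈ 739 kPa

Pressure head ψ = h − z = 455.88 − 380.50 = 75.38 m.
P = ρgψ = 1000 × 9.81 × 75.38 = 739478 Pa ≈ 739 kPa.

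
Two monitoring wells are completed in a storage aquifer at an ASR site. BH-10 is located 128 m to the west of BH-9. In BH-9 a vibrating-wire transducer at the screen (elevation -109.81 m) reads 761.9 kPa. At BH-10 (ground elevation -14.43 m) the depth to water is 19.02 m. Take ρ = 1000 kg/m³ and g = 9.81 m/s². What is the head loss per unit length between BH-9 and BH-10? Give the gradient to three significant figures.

i ≈ 0.0102 m/m

Pressure head at BH-9: ψ = P/(ρg) = 761.9×1000 / (1000 × 9.81) = 77.67 m.
Total head at BH-9: h = z + ψ = -109.81 + 77.67 = -32.14 m.
Total head at BH-10: h = -14.43 − 19.02 = -33.45 m.
Head difference: h(BH-9) − h(BH-10) = -32.14 − (-33.45) = 1.31 m.
Hydraulic gradient: i = |Δh| / L = 1.31 / 128 = 0.0102.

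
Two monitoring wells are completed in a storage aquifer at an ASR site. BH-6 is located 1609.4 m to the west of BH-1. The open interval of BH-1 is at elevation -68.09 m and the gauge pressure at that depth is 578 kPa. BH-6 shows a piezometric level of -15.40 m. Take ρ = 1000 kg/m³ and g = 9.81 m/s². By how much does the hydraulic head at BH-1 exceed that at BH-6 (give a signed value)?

Pressure head at BH-1: ψ = P/(ρg) = 578×1000 / (1000 × 9.81) = 58.92 m.
Total head at BH-1: h = z + ψ = -68.09 + 58.92 = -9.17 m.
Total head at BH-6: h = -15.40 m (water level in the piezometer is the total head).
Head difference: h(BH-1) − h(BH-6) = -9.17 − (-15.40) = 6.23 m.

Δh ≈ 6.23 m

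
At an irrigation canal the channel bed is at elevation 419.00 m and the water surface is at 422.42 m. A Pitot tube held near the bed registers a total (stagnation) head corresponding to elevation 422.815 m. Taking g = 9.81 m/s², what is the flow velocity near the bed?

v ≈ 2.78 m/s

Near the bed, under hydrostatic conditions, the piezometric head (z + ψ) equals the free-surface elevation, 422.42 m.
Velocity head = total − piezometric = 422.815 − 422.42 = 0.395 m.
v = √(2g·h_v) = √(2 × 9.81 × 0.395) = 2.78 m/s.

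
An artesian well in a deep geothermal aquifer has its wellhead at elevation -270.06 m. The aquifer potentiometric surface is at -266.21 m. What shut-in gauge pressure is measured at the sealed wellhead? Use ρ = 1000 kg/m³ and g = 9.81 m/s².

P ≈ 37.8 kPa

Head above the cap: Δh = -266.21 − (-270.06) = 3.85 m.
P = ρgΔh = 1000 × 9.81 × 3.85 = 37768 Pa ≈ 37.8 kPa.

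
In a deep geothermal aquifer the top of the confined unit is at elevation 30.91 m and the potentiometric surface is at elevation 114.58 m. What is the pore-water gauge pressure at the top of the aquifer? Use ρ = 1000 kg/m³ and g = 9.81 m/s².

Pressure head at the aquifer top: ψ = h − z = 114.58 − 30.91 = 83.67 m.
P = ρgψ = 1000 × 9.81 × 83.67 = 820803 Pa ≈ 821 kPa.

P ≈ 821 kPa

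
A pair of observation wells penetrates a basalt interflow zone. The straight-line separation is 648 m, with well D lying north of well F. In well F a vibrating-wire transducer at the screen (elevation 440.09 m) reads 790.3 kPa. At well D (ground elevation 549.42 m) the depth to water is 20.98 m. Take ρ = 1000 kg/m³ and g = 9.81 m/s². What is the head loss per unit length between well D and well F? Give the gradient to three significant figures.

i ≈ 0.0120 m/m

Pressure head at well F: ψ = P/(ρg) = 790.3×1000 / (1000 × 9.81) = 80.56 m.
Total head at well F: h = z + ψ = 440.09 + 80.56 = 520.65 m.
Total head at well D: h = 549.42 − 20.98 = 528.44 m.
Head difference: h(well F) − h(well D) = 520.65 − 528.44 = -7.79 m.
Hydraulic gradient: i = |Δh| / L = 7.79 / 648 = 0.0120.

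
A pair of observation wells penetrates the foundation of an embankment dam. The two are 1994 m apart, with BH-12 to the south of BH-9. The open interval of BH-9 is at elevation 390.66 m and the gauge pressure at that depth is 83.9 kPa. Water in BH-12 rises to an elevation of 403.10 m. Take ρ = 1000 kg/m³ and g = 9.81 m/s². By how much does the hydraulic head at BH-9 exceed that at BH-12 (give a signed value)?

Δh ≈ -3.89 m

Pressure head at BH-9: ψ = P/(ρg) = 83.9×1000 / (1000 × 9.81) = 8.55 m.
Total head at BH-9: h = z + ψ = 390.66 + 8.55 = 399.21 m.
Total head at BH-12: h = 403.10 m (water level in the piezometer is the total head).
Head difference: h(BH-9) − h(BH-12) = 399.21 − 403.10 = -3.89 m.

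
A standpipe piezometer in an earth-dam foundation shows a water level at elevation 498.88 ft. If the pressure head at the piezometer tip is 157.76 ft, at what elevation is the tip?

z = h − ψ = 498.88 − 157.76 = 341.12 ft.

z ≈ 341.12 ft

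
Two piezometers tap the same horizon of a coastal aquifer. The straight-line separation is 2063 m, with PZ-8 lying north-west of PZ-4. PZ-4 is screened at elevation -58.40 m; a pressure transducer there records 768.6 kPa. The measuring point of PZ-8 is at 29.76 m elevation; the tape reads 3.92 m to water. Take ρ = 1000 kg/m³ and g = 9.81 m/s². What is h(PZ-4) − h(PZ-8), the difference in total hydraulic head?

Pressure head at PZ-4: ψ = P/(ρg) = 768.6×1000 / (1000 × 9.81) = 78.35 m.
Total head at PZ-4: h = z + ψ = -58.40 + 78.35 = 19.95 m.
Total head at PZ-8: h = 29.76 − 3.92 = 25.84 m.
Head difference: h(PZ-4) − h(PZ-8) = 19.95 − 25.84 = -5.89 m.

Δh ≈ -5.89 m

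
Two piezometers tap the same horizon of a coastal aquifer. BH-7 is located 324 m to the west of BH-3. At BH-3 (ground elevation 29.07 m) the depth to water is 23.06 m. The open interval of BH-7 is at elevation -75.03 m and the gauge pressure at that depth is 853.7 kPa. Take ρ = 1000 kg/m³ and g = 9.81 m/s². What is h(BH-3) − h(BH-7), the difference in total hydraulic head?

Total head at BH-3: h = 29.07 − 23.06 = 6.01 m.
Pressure head at BH-7: ψ = P/(ρg) = 853.7×1000 / (1000 × 9.81) = 87.02 m.
Total head at BH-7: h = z + ψ = -75.03 + 87.02 = 11.99 m.
Head difference: h(BH-3) − h(BH-7) = 6.01 − 11.99 = -5.98 m.

Δh ≈ -5.98 m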